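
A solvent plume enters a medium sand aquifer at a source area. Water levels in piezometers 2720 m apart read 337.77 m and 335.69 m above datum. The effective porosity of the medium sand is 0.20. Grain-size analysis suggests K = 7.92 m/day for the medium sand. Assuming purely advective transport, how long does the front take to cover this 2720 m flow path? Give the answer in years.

246

Hydraulic gradient i = (337.77 − 335.69) / 2720 = 2.08 / 2720 = 0.0007647.
Darcy flux q = K · i = 7.920 × 0.0007647 = 0.006056 m/day.
Seepage velocity v = q / n_e = 0.006056 / 0.20 = 0.03028 m/day.
Travel time t = L / v = 2720 / 0.03028 = 89821 days = 245.9 years.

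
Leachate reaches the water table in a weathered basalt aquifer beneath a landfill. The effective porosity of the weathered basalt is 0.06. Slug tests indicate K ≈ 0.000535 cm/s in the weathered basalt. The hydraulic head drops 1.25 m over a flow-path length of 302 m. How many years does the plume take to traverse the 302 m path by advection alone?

Convert K: 0.000535 cm/s × 864 = 0.4622 m/day.
Hydraulic gradient i = Δh / L = 1.25 / 302 = 0.004139.
Darcy flux q = K · i = 0.4622 × 0.004139 = 0.001913 m/day.
Seepage velocity v = q / n_e = 0.001913 / 0.06 = 0.03189 m/day.
Travel time t = L / v = 302 / 0.03189 = 9471 days = 25.93 years.

25.9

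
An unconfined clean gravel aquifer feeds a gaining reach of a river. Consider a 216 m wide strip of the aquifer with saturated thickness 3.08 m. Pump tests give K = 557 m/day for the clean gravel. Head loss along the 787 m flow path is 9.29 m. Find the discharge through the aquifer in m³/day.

Cross-sectional area A = 216 × 3.08 = 665.3 m².
Hydraulic gradient i = Δh / L = 9.29 / 787 = 0.01180.
Darcy's law: Q = K · A · i = 557.0 × 665.3 × 0.01180 = 4374 m³/day.

4370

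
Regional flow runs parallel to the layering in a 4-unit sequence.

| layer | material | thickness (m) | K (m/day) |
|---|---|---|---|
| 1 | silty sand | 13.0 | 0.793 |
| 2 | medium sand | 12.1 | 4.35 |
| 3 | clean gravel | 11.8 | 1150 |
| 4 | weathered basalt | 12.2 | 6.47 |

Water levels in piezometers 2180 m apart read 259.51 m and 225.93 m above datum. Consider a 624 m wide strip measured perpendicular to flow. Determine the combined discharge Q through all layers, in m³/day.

Flow is parallel to layering, so each bed carries its own Darcy discharge and the transmissivities add.
Σ(K_i·b_i) = 0.793×13.0 + 4.35×12.1 + 1150×11.8 + 6.47×12.2 = 13712 m²/day.
Hydraulic gradient i = (259.51 − 225.93) / 2180 = 33.58 / 2180 = 0.01540.
Q = Σ(K_i·b_i) · W · i = 13712 × 624 × 0.01540 = 1.318e+05 m³/day.

132000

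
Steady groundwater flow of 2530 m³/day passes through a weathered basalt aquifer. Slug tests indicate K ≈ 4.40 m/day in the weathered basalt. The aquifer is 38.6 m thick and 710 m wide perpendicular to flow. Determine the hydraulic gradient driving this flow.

0.0210

Cross-sectional area A = 710 × 38.6 = 27406 m².
From Q = K·A·i, i = Q / (K·A) = 2530 / (4.400 × 27406) = 0.02098.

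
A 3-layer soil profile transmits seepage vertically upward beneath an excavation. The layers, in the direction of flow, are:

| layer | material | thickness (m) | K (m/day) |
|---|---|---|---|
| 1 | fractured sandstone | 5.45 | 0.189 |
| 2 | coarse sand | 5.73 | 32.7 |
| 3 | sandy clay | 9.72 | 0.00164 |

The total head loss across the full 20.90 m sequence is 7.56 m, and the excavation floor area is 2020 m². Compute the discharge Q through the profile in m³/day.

2.56

Flow is perpendicular to layering, so the layers act in series and the equivalent K is the thickness-weighted harmonic mean.
Total thickness L = 5.45 + 5.73 + 9.72 = 20.90 m.
Σ(b_i/K_i) = 5.45/0.189 + 5.73/32.7 + 9.72/0.00164 = 5956 d.
K_eq = L / Σ(b_i/K_i) = 20.90 / 5956 = 0.003509 m/day.
Q = K_eq · A · (Δh/L) = 0.003509 × 2020 × (7.56/20.90) = 2.564 m³/day.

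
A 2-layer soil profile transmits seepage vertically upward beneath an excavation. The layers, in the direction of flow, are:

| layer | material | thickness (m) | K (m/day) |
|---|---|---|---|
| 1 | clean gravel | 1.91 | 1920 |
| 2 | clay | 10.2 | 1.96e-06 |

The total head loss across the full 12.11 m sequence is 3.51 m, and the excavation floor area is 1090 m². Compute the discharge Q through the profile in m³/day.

Flow is perpendicular to layering, so the layers act in series and the equivalent K is the thickness-weighted harmonic mean.
Total thickness L = 1.91 + 10.2 = 12.11 m.
Σ(b_i/K_i) = 1.91/1920 + 10.2/1.96e-06 = 5.204e+06 d.
K_eq = L / Σ(b_i/K_i) = 12.11 / 5.204e+06 = 2.327e-06 m/day.
Q = K_eq · A · (Δh/L) = 2.327e-06 × 1090 × (3.51/12.11) = 0.0007352 m³/day.

0.000735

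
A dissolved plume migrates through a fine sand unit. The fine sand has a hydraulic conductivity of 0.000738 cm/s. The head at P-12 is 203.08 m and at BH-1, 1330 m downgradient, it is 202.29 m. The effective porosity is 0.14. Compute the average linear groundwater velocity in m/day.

Convert K: 0.000738 cm/s × 864 = 0.6376 m/day.
Hydraulic gradient i = (203.08 − 202.29) / 1330 = 0.79 / 1330 = 0.0005940.
Darcy flux q = K · i = 0.6376 × 0.0005940 = 0.0003787 m/day.
Seepage velocity v = q / n_e = 0.0003787 / 0.14 = 0.002705 m/day.

0.00271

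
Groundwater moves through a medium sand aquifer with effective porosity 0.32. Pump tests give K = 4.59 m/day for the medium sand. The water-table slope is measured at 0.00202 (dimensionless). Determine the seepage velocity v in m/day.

Hydraulic gradient i = 0.00202.
Darcy flux q = K · i = 4.590 × 0.002020 = 0.009272 m/day.
Seepage velocity v = q / n_e = 0.009272 / 0.32 = 0.02897 m/day.

0.0290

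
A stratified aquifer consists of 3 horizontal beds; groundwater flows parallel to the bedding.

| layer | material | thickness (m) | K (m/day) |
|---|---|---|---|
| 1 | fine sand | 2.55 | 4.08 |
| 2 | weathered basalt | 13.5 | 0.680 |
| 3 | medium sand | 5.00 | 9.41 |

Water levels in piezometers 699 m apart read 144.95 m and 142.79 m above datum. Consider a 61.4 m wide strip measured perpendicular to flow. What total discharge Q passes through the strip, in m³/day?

Flow is parallel to layering, so each bed carries its own Darcy discharge and the transmissivities add.
Σ(K_i·b_i) = 4.08×2.55 + 0.680×13.5 + 9.41×5.00 = 66.63 m²/day.
Hydraulic gradient i = (144.95 − 142.79) / 699 = 2.16 / 699 = 0.003090.
Q = Σ(K_i·b_i) · W · i = 66.63 × 61.4 × 0.003090 = 12.64 m³/day.

12.6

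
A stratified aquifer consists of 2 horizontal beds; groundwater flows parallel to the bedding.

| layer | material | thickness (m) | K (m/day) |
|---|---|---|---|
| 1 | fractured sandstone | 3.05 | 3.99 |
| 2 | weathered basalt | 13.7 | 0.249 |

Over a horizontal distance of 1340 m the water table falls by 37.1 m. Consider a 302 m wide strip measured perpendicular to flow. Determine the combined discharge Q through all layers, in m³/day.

Flow is parallel to layering, so each bed carries its own Darcy discharge and the transmissivities add.
Σ(K_i·b_i) = 3.99×3.05 + 0.249×13.7 = 15.58 m²/day.
Hydraulic gradient i = Δh / L = 37.1 / 1340 = 0.02769.
Q = Σ(K_i·b_i) · W · i = 15.58 × 302 × 0.02769 = 130.3 m³/day.

130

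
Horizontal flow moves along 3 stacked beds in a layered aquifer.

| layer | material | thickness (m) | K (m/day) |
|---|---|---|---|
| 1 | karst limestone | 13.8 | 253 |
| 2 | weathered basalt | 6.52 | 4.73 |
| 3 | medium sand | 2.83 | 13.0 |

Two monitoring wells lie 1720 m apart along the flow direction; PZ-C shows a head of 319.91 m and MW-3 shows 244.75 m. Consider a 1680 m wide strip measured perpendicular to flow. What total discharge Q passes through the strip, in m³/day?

261000

Flow is parallel to layering, so each bed carries its own Darcy discharge and the transmissivities add.
Σ(K_i·b_i) = 253×13.8 + 4.73×6.52 + 13.0×2.83 = 3559 m²/day.
Hydraulic gradient i = (319.91 − 244.75) / 1720 = 75.16 / 1720 = 0.04370.
Q = Σ(K_i·b_i) · W · i = 3559 × 1680 × 0.04370 = 2.613e+05 m³/day.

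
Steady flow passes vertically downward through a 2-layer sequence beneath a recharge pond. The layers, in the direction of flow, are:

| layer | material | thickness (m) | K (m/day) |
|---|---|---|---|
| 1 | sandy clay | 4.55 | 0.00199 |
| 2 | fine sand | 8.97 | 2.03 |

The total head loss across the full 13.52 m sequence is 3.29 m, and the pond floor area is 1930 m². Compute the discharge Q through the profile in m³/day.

2.77

Flow is perpendicular to layering, so the layers act in series and the equivalent K is the thickness-weighted harmonic mean.
Total thickness L = 4.55 + 8.97 = 13.52 m.
Σ(b_i/K_i) = 4.55/0.00199 + 8.97/2.03 = 2291 d.
K_eq = L / Σ(b_i/K_i) = 13.52 / 2291 = 0.005902 m/day.
Q = K_eq · A · (Δh/L) = 0.005902 × 1930 × (3.29/13.52) = 2.772 m³/day.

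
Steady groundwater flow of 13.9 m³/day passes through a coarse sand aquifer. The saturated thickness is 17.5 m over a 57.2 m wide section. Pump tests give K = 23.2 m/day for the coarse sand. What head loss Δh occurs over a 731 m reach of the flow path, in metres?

0.438

Cross-sectional area A = 57.2 × 17.5 = 1001 m².
From Q = K·A·i, i = Q / (K·A) = 13.9 / (23.20 × 1001) = 0.0005985.
Head loss Δh = i · L = 0.0005985 × 731 = 0.4375 m.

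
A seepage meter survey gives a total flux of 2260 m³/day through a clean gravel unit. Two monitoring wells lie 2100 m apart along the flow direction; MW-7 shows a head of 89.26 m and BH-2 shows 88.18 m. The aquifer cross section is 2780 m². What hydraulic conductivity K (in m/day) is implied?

1580

Hydraulic gradient i = (89.26 − 88.18) / 2100 = 1.08 / 2100 = 0.0005143.
From Q = K·A·i, K = Q / (A·i) = 2260 / (2780 × 0.0005143) = 1581 m/day.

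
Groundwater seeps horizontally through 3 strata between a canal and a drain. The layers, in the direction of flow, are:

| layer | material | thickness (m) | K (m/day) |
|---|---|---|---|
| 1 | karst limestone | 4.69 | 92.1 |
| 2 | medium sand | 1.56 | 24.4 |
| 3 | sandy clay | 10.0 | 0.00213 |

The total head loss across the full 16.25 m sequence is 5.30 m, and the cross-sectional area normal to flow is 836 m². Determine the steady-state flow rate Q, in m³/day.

Flow is perpendicular to layering, so the layers act in series and the equivalent K is the thickness-weighted harmonic mean.
Total thickness L = 4.69 + 1.56 + 10.0 = 16.25 m.
Σ(b_i/K_i) = 4.69/92.1 + 1.56/24.4 + 10.0/0.00213 = 4695 d.
K_eq = L / Σ(b_i/K_i) = 16.25 / 4695 = 0.003461 m/day.
Q = K_eq · A · (Δh/L) = 0.003461 × 836 × (5.30/16.25) = 0.9437 m³/day.

0.944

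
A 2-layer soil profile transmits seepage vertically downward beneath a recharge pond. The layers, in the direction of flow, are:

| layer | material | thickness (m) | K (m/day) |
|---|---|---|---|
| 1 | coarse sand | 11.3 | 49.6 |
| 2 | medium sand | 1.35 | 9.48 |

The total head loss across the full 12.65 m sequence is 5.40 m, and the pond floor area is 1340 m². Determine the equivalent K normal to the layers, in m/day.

34.2

Flow is perpendicular to layering, so the layers act in series and the equivalent K is the thickness-weighted harmonic mean.
Total thickness L = 11.3 + 1.35 = 12.65 m.
Σ(b_i/K_i) = 11.3/49.6 + 1.35/9.48 = 0.3702 d.
K_eq = L / Σ(b_i/K_i) = 12.65 / 0.3702 = 34.17 m/day.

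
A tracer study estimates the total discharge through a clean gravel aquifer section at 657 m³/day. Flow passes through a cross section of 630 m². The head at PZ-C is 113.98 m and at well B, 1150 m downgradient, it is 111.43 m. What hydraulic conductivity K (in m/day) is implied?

470

Hydraulic gradient i = (113.98 − 111.43) / 1150 = 2.55 / 1150 = 0.002217.
From Q = K·A·i, K = Q / (A·i) = 657 / (630.0 × 0.002217) = 470.3 m/day.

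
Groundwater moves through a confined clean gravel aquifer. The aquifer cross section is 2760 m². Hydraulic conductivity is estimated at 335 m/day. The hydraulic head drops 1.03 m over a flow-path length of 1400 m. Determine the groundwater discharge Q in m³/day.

680

Hydraulic gradient i = Δh / L = 1.03 / 1400 = 0.0007357.
Darcy's law: Q = K · A · i = 335.0 × 2760 × 0.0007357 = 680.2 m³/day.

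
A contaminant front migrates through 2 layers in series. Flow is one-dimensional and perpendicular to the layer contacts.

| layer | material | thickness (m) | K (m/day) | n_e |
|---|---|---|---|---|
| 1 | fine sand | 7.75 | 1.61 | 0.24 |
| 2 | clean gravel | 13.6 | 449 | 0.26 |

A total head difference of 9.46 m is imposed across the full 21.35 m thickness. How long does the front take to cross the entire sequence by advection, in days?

With flow normal to the layers, continuity requires the same specific discharge q through every layer.
Σ(b_i/K_i) = 7.75/1.61 + 13.6/449 = 4.844 d.
q = Δh / Σ(b_i/K_i) = 9.46 / 4.844 = 1.953 m/day.
In each layer the seepage velocity is v_i = q/n_i, so the layer transit time is t_i = b_i·n_i / q:
  layer 1 (fine sand): t_1 = 7.75 × 0.24 / 1.953 = 0.9524 d
  layer 2 (clean gravel): t_2 = 13.6 × 0.26 / 1.953 = 1.811 d
Total t = Σ t_i = 2.763 days.

2.76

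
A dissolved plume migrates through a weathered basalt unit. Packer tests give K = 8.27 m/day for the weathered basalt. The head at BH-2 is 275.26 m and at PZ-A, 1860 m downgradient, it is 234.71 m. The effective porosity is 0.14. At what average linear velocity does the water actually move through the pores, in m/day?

Hydraulic gradient i = (275.26 − 234.71) / 1860 = 40.55 / 1860 = 0.02180.
Darcy flux q = K · i = 8.270 × 0.02180 = 0.1803 m/day.
Seepage velocity v = q / n_e = 0.1803 / 0.14 = 1.288 m/day.

1.29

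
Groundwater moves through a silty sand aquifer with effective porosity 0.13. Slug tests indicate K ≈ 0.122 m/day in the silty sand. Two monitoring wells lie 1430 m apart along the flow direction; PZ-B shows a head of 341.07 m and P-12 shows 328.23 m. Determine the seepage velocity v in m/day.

Hydraulic gradient i = (341.07 − 328.23) / 1430 = 12.84 / 1430 = 0.008979.
Darcy flux q = K · i = 0.1220 × 0.008979 = 0.001095 m/day.
Seepage velocity v = q / n_e = 0.001095 / 0.13 = 0.008426 m/day.

0.00843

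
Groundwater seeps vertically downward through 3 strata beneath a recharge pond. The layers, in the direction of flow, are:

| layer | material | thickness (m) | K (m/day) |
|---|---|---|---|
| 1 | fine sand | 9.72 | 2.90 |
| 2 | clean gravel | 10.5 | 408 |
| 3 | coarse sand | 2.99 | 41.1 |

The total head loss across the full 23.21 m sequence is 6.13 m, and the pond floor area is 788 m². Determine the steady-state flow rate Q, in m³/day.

Flow is perpendicular to layering, so the layers act in series and the equivalent K is the thickness-weighted harmonic mean.
Total thickness L = 9.72 + 10.5 + 2.99 = 23.21 m.
Σ(b_i/K_i) = 9.72/2.90 + 10.5/408 + 2.99/41.1 = 3.450 d.
K_eq = L / Σ(b_i/K_i) = 23.21 / 3.450 = 6.727 m/day.
Q = K_eq · A · (Δh/L) = 6.727 × 788 × (6.13/23.21) = 1400 m³/day.

1400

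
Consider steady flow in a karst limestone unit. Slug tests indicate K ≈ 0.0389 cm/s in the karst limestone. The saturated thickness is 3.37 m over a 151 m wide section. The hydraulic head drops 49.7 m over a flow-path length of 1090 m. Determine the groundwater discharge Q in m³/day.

Convert K: 0.0389 cm/s × 864 = 33.61 m/day.
Cross-sectional area A = 151 × 3.37 = 508.9 m².
Hydraulic gradient i = Δh / L = 49.7 / 1090 = 0.04560.
Darcy's law: Q = K · A · i = 33.61 × 508.9 × 0.04560 = 779.8 m³/day.

780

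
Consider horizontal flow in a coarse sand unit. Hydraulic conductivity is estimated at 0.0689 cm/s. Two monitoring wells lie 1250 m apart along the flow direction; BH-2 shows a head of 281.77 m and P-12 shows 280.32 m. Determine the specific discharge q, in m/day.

Convert K: 0.0689 cm/s × 864 = 59.53 m/day.
Hydraulic gradient i = (281.77 − 280.32) / 1250 = 1.45 / 1250 = 0.001160.
Specific discharge q = K · i = 59.53 × 0.001160 = 0.06905 m/day.

0.0691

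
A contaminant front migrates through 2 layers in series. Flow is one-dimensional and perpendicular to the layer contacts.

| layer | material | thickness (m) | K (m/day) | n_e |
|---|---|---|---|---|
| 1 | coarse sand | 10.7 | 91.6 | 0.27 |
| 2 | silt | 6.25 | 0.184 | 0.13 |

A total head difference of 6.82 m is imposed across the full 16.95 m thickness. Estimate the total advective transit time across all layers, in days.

18.5

With flow normal to the layers, continuity requires the same specific discharge q through every layer.
Σ(b_i/K_i) = 10.7/91.6 + 6.25/0.184 = 34.08 d.
q = Δh / Σ(b_i/K_i) = 6.82 / 34.08 = 0.2001 m/day.
In each layer the seepage velocity is v_i = q/n_i, so the layer transit time is t_i = b_i·n_i / q:
  layer 1 (coarse sand): t_1 = 10.7 × 0.27 / 0.2001 = 14.44 d
  layer 2 (silt): t_2 = 6.25 × 0.13 / 0.2001 = 4.061 d
Total t = Σ t_i = 18.50 days.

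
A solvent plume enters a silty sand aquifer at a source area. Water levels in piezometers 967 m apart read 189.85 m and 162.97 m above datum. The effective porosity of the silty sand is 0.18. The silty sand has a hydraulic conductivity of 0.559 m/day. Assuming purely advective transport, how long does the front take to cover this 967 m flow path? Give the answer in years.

Hydraulic gradient i = (189.85 − 162.97) / 967 = 26.88 / 967 = 0.02780.
Darcy flux q = K · i = 0.5590 × 0.02780 = 0.01554 m/day.
Seepage velocity v = q / n_e = 0.01554 / 0.18 = 0.08633 m/day.
Travel time t = L / v = 967 / 0.08633 = 11202 days = 30.67 years.

30.7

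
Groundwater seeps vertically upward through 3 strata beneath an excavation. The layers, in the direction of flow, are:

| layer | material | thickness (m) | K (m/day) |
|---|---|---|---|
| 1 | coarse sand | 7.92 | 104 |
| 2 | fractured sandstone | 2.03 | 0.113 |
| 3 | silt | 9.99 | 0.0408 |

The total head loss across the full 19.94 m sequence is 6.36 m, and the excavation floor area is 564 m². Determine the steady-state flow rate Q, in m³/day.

13.6

Flow is perpendicular to layering, so the layers act in series and the equivalent K is the thickness-weighted harmonic mean.
Total thickness L = 7.92 + 2.03 + 9.99 = 19.94 m.
Σ(b_i/K_i) = 7.92/104 + 2.03/0.113 + 9.99/0.0408 = 262.9 d.
K_eq = L / Σ(b_i/K_i) = 19.94 / 262.9 = 0.07585 m/day.
Q = K_eq · A · (Δh/L) = 0.07585 × 564 × (6.36/19.94) = 13.64 m³/day.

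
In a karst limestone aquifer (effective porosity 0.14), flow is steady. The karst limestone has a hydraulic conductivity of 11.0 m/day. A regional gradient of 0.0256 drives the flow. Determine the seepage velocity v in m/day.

2.01

Hydraulic gradient i = 0.0256.
Darcy flux q = K · i = 11.00 × 0.02560 = 0.2816 m/day.
Seepage velocity v = q / n_e = 0.2816 / 0.14 = 2.011 m/day.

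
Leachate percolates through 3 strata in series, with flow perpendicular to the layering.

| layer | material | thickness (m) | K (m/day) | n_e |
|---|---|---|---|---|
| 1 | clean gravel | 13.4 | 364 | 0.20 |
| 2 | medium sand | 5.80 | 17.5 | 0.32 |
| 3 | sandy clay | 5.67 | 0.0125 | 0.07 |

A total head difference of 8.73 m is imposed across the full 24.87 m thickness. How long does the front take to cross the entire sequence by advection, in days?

257

With flow normal to the layers, continuity requires the same specific discharge q through every layer.
Σ(b_i/K_i) = 13.4/364 + 5.80/17.5 + 5.67/0.0125 = 454.0 d.
q = Δh / Σ(b_i/K_i) = 8.73 / 454.0 = 0.01923 m/day.
In each layer the seepage velocity is v_i = q/n_i, so the layer transit time is t_i = b_i·n_i / q:
  layer 1 (clean gravel): t_1 = 13.4 × 0.20 / 0.01923 = 139.4 d
  layer 2 (medium sand): t_2 = 5.80 × 0.32 / 0.01923 = 96.51 d
  layer 3 (sandy clay): t_3 = 5.67 × 0.07 / 0.01923 = 20.64 d
Total t = Σ t_i = 256.5 days.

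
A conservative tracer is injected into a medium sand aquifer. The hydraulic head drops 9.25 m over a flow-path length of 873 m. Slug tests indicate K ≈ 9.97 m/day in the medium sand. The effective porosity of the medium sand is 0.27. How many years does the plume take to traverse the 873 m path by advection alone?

Hydraulic gradient i = Δh / L = 9.25 / 873 = 0.01060.
Darcy flux q = K · i = 9.970 × 0.01060 = 0.1056 m/day.
Seepage velocity v = q / n_e = 0.1056 / 0.27 = 0.3913 m/day.
Travel time t = L / v = 873 / 0.3913 = 2231 days = 6.109 years.

6.11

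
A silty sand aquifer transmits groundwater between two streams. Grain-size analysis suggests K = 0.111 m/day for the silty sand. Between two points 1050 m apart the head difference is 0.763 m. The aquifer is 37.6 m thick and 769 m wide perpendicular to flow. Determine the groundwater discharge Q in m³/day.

Cross-sectional area A = 769 × 37.6 = 28914 m².
Hydraulic gradient i = Δh / L = 0.763 / 1050 = 0.0007267.
Darcy's law: Q = K · A · i = 0.1110 × 28914 × 0.0007267 = 2.332 m³/day.

2.33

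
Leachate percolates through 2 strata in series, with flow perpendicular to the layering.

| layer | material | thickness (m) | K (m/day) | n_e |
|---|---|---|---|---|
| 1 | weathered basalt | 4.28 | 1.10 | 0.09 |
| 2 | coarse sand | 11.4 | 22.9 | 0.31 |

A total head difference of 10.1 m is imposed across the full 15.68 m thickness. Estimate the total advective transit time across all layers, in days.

1.70

With flow normal to the layers, continuity requires the same specific discharge q through every layer.
Σ(b_i/K_i) = 4.28/1.10 + 11.4/22.9 = 4.389 d.
q = Δh / Σ(b_i/K_i) = 10.1 / 4.389 = 2.301 m/day.
In each layer the seepage velocity is v_i = q/n_i, so the layer transit time is t_i = b_i·n_i / q:
  layer 1 (weathered basalt): t_1 = 4.28 × 0.09 / 2.301 = 0.1674 d
  layer 2 (coarse sand): t_2 = 11.4 × 0.31 / 2.301 = 1.536 d
Total t = Σ t_i = 1.703 days.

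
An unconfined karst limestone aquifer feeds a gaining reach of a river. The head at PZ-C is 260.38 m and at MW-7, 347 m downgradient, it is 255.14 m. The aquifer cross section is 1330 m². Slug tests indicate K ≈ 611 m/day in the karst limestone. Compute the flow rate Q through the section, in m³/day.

12300

Hydraulic gradient i = (260.38 − 255.14) / 347 = 5.24 / 347 = 0.01510.
Darcy's law: Q = K · A · i = 611.0 × 1330 × 0.01510 = 12271 m³/day.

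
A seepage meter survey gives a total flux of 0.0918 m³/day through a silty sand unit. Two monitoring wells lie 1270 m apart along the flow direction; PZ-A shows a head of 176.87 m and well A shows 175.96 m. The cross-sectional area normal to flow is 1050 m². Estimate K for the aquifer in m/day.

0.122

Hydraulic gradient i = (176.87 − 175.96) / 1270 = 0.91 / 1270 = 0.0007165.
From Q = K·A·i, K = Q / (A·i) = 0.0918 / (1050 × 0.0007165) = 0.1220 m/day.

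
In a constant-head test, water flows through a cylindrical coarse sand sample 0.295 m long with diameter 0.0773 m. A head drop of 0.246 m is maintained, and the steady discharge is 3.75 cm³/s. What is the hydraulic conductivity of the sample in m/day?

82.8

Cross-sectional area A = π·(d/2)² = π × (0.0773/2)² = 0.004693 m².
Convert discharge: 3.75 cm³/s = 3.750e-06 m³/s.
Darcy's law rearranged: K = Q·L / (A·Δh) = 3.750e-06 × 0.295 / (0.004693 × 0.246) = 0.0009582 m/s = 82.79 m/day.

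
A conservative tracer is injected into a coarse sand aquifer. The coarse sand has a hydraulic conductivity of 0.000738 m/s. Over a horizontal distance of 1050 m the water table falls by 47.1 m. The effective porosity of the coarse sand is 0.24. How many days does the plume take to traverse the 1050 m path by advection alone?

88.1

Convert K: 0.000738 m/s × 86400 = 63.76 m/day.
Hydraulic gradient i = Δh / L = 47.1 / 1050 = 0.04486.
Darcy flux q = K · i = 63.76 × 0.04486 = 2.860 m/day.
Seepage velocity v = q / n_e = 2.860 / 0.24 = 11.92 m/day.
Travel time t = L / v = 1050 / 11.92 = 88.10 days.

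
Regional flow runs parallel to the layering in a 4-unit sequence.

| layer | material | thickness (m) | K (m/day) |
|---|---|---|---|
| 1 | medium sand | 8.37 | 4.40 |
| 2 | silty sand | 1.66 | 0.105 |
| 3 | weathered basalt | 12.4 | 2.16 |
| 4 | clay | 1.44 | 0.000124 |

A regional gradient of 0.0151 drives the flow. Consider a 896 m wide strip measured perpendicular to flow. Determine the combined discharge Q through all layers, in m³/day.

863

Flow is parallel to layering, so each bed carries its own Darcy discharge and the transmissivities add.
Σ(K_i·b_i) = 4.40×8.37 + 0.105×1.66 + 2.16×12.4 + 0.000124×1.44 = 63.79 m²/day.
Hydraulic gradient i = 0.0151.
Q = Σ(K_i·b_i) · W · i = 63.79 × 896 × 0.01510 = 863.0 m³/day.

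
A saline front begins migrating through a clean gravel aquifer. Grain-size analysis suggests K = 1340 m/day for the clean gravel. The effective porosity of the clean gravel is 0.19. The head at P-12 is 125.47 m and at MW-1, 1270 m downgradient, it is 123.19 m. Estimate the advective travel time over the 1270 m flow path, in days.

Hydraulic gradient i = (125.47 − 123.19) / 1270 = 2.28 / 1270 = 0.001795.
Darcy flux q = K · i = 1340 × 0.001795 = 2.406 m/day.
Seepage velocity v = q / n_e = 2.406 / 0.19 = 12.66 m/day.
Travel time t = L / v = 1270 / 12.66 = 100.3 days.

100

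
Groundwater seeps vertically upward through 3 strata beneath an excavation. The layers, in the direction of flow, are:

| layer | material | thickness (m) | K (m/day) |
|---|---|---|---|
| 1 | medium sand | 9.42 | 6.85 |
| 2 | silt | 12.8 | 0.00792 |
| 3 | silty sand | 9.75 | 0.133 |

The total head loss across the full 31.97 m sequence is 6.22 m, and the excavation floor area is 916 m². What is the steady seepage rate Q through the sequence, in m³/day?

3.37

Flow is perpendicular to layering, so the layers act in series and the equivalent K is the thickness-weighted harmonic mean.
Total thickness L = 9.42 + 12.8 + 9.75 = 31.97 m.
Σ(b_i/K_i) = 9.42/6.85 + 12.8/0.00792 + 9.75/0.133 = 1691 d.
K_eq = L / Σ(b_i/K_i) = 31.97 / 1691 = 0.01891 m/day.
Q = K_eq · A · (Δh/L) = 0.01891 × 916 × (6.22/31.97) = 3.370 m³/day.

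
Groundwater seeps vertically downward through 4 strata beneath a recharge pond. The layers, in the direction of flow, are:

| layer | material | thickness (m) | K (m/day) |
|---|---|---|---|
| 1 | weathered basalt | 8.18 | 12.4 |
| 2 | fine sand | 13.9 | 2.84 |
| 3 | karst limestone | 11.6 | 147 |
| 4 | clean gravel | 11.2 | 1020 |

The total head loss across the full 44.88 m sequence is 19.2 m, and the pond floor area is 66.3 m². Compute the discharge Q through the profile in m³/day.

226

Flow is perpendicular to layering, so the layers act in series and the equivalent K is the thickness-weighted harmonic mean.
Total thickness L = 8.18 + 13.9 + 11.6 + 11.2 = 44.88 m.
Σ(b_i/K_i) = 8.18/12.4 + 13.9/2.84 + 11.6/147 + 11.2/1020 = 5.644 d.
K_eq = L / Σ(b_i/K_i) = 44.88 / 5.644 = 7.952 m/day.
Q = K_eq · A · (Δh/L) = 7.952 × 66.3 × (19.2/44.88) = 225.5 m³/day.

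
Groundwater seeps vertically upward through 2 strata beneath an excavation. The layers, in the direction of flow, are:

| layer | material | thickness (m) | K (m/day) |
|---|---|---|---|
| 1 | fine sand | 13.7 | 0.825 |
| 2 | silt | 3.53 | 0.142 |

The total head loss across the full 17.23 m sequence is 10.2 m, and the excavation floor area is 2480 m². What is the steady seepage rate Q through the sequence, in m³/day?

Flow is perpendicular to layering, so the layers act in series and the equivalent K is the thickness-weighted harmonic mean.
Total thickness L = 13.7 + 3.53 = 17.23 m.
Σ(b_i/K_i) = 13.7/0.825 + 3.53/0.142 = 41.47 d.
K_eq = L / Σ(b_i/K_i) = 17.23 / 41.47 = 0.4155 m/day.
Q = K_eq · A · (Δh/L) = 0.4155 × 2480 × (10.2/17.23) = 610.1 m³/day.

610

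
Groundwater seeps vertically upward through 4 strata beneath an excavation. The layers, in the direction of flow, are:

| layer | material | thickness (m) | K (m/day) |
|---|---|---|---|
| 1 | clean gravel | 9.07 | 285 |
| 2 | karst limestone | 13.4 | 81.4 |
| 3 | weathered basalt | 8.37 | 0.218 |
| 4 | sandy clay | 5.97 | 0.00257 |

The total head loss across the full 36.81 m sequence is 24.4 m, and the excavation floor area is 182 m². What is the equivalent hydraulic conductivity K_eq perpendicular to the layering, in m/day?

0.0156

Flow is perpendicular to layering, so the layers act in series and the equivalent K is the thickness-weighted harmonic mean.
Total thickness L = 9.07 + 13.4 + 8.37 + 5.97 = 36.81 m.
Σ(b_i/K_i) = 9.07/285 + 13.4/81.4 + 8.37/0.218 + 5.97/0.00257 = 2362 d.
K_eq = L / Σ(b_i/K_i) = 36.81 / 2362 = 0.01559 m/day.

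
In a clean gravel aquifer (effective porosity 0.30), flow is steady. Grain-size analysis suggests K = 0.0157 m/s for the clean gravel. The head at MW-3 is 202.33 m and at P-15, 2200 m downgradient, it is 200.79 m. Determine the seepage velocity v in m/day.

Convert K: 0.0157 m/s × 86400 = 1356 m/day.
Hydraulic gradient i = (202.33 − 200.79) / 2200 = 1.54 / 2200 = 0.0007000.
Darcy flux q = K · i = 1356 × 0.0007000 = 0.9495 m/day.
Seepage velocity v = q / n_e = 0.9495 / 0.30 = 3.165 m/day.

3.17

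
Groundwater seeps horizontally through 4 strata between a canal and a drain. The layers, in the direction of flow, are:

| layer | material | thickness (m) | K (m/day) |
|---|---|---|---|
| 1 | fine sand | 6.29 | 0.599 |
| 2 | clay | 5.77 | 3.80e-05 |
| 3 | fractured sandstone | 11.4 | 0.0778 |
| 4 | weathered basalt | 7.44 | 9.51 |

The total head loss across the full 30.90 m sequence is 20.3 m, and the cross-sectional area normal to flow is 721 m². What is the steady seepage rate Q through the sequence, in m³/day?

0.0963

Flow is perpendicular to layering, so the layers act in series and the equivalent K is the thickness-weighted harmonic mean.
Total thickness L = 6.29 + 5.77 + 11.4 + 7.44 = 30.90 m.
Σ(b_i/K_i) = 6.29/0.599 + 5.77/3.80e-05 + 11.4/0.0778 + 7.44/9.51 = 1.520e+05 d.
K_eq = L / Σ(b_i/K_i) = 30.90 / 1.520e+05 = 0.0002033 m/day.
Q = K_eq · A · (Δh/L) = 0.0002033 × 721 × (20.3/30.90) = 0.09629 m³/day.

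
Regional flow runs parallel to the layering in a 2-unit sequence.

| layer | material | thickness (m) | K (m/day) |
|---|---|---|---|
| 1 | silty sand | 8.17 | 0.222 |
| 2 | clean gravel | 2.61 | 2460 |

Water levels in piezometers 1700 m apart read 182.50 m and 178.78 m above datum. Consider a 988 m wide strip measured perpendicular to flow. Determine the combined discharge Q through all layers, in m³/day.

Flow is parallel to layering, so each bed carries its own Darcy discharge and the transmissivities add.
Σ(K_i·b_i) = 0.222×8.17 + 2460×2.61 = 6422 m²/day.
Hydraulic gradient i = (182.50 − 178.78) / 1700 = 3.72 / 1700 = 0.002188.
Q = Σ(K_i·b_i) · W · i = 6422 × 988 × 0.002188 = 13885 m³/day.

13900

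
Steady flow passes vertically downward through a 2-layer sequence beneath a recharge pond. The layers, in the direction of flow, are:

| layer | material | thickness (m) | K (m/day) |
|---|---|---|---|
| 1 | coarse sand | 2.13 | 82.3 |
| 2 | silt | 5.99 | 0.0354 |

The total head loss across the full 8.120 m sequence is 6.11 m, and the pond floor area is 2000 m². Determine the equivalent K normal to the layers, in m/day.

Flow is perpendicular to layering, so the layers act in series and the equivalent K is the thickness-weighted harmonic mean.
Total thickness L = 2.13 + 5.99 = 8.120 m.
Σ(b_i/K_i) = 2.13/82.3 + 5.99/0.0354 = 169.2 d.
K_eq = L / Σ(b_i/K_i) = 8.120 / 169.2 = 0.04798 m/day.

0.0480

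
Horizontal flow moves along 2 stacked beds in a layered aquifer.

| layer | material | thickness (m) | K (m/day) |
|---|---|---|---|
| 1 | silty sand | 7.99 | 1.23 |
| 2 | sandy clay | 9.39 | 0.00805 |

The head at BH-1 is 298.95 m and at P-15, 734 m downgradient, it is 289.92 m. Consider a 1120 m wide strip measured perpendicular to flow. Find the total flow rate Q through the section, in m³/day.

136

Flow is parallel to layering, so each bed carries its own Darcy discharge and the transmissivities add.
Σ(K_i·b_i) = 1.23×7.99 + 0.00805×9.39 = 9.903 m²/day.
Hydraulic gradient i = (298.95 − 289.92) / 734 = 9.03 / 734 = 0.01230.
Q = Σ(K_i·b_i) · W · i = 9.903 × 1120 × 0.01230 = 136.5 m³/day.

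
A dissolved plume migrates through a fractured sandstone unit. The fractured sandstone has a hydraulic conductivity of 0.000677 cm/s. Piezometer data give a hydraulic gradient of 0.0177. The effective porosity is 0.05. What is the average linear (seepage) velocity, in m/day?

Convert K: 0.000677 cm/s × 864 = 0.5849 m/day.
Hydraulic gradient i = 0.0177.
Darcy flux q = K · i = 0.5849 × 0.01770 = 0.01035 m/day.
Seepage velocity v = q / n_e = 0.01035 / 0.05 = 0.2071 m/day.

0.207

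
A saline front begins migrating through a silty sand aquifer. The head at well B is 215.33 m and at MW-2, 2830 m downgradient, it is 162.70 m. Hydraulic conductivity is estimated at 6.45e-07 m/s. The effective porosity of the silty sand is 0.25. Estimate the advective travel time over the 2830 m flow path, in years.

Convert K: 6.45e-07 m/s × 86400 = 0.05573 m/day.
Hydraulic gradient i = (215.33 − 162.70) / 2830 = 52.63 / 2830 = 0.01860.
Darcy flux q = K · i = 0.05573 × 0.01860 = 0.001036 m/day.
Seepage velocity v = q / n_e = 0.001036 / 0.25 = 0.004146 m/day.
Travel time t = L / v = 2830 / 0.004146 = 6.827e+05 days = 1869 years.

1870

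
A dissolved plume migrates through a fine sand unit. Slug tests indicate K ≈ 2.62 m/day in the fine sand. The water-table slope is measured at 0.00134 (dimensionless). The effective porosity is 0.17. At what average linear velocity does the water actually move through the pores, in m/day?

Hydraulic gradient i = 0.00134.
Darcy flux q = K · i = 2.620 × 0.001340 = 0.003511 m/day.
Seepage velocity v = q / n_e = 0.003511 / 0.17 = 0.02065 m/day.

0.0207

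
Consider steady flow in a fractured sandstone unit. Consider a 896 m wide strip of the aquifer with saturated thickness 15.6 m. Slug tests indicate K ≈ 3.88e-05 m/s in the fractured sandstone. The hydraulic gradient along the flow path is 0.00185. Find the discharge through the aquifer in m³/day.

86.7

Convert K: 3.88e-05 m/s × 86400 = 3.352 m/day.
Cross-sectional area A = 896 × 15.6 = 13978 m².
Hydraulic gradient i = 0.00185.
Darcy's law: Q = K · A · i = 3.352 × 13978 × 0.001850 = 86.69 m³/day.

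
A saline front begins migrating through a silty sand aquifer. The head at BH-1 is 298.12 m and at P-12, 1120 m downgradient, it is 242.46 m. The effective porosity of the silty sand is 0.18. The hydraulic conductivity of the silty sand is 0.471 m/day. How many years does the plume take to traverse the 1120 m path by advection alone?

23.6

Hydraulic gradient i = (298.12 − 242.46) / 1120 = 55.66 / 1120 = 0.04970.
Darcy flux q = K · i = 0.4710 × 0.04970 = 0.02341 m/day.
Seepage velocity v = q / n_e = 0.02341 / 0.18 = 0.1300 m/day.
Travel time t = L / v = 1120 / 0.1300 = 8613 days = 23.58 years.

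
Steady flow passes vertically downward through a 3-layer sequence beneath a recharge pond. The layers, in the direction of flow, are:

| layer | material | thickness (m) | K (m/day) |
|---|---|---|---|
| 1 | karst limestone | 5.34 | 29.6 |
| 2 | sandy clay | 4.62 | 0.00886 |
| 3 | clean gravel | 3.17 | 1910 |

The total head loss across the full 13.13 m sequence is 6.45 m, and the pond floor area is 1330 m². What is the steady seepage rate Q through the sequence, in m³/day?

16.4

Flow is perpendicular to layering, so the layers act in series and the equivalent K is the thickness-weighted harmonic mean.
Total thickness L = 5.34 + 4.62 + 3.17 = 13.13 m.
Σ(b_i/K_i) = 5.34/29.6 + 4.62/0.00886 + 3.17/1910 = 521.6 d.
K_eq = L / Σ(b_i/K_i) = 13.13 / 521.6 = 0.02517 m/day.
Q = K_eq · A · (Δh/L) = 0.02517 × 1330 × (6.45/13.13) = 16.45 m³/day.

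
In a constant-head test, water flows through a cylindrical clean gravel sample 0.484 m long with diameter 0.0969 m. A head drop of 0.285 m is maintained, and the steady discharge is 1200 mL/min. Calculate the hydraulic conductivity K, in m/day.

Cross-sectional area A = π·(d/2)² = π × (0.0969/2)² = 0.007375 m².
Convert discharge: 1200 mL/min = 2.000e-05 m³/s.
Darcy's law rearranged: K = Q·L / (A·Δh) = 2.000e-05 × 0.484 / (0.007375 × 0.285) = 0.004606 m/s = 397.9 m/day.

398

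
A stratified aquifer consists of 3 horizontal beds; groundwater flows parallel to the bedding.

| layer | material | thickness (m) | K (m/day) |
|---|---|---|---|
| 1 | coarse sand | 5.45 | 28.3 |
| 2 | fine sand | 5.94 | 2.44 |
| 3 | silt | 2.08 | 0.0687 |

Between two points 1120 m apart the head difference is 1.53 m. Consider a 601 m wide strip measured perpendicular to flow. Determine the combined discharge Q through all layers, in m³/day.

Flow is parallel to layering, so each bed carries its own Darcy discharge and the transmissivities add.
Σ(K_i·b_i) = 28.3×5.45 + 2.44×5.94 + 0.0687×2.08 = 168.9 m²/day.
Hydraulic gradient i = Δh / L = 1.53 / 1120 = 0.001366.
Q = Σ(K_i·b_i) · W · i = 168.9 × 601 × 0.001366 = 138.6 m³/day.

139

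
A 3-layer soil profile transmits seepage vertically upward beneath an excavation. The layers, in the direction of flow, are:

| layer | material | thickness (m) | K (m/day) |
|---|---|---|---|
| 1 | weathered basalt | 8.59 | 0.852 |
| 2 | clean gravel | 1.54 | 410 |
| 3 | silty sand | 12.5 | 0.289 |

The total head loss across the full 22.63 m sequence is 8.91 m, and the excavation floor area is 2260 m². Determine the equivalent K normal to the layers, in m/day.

0.424

Flow is perpendicular to layering, so the layers act in series and the equivalent K is the thickness-weighted harmonic mean.
Total thickness L = 8.59 + 1.54 + 12.5 = 22.63 m.
Σ(b_i/K_i) = 8.59/0.852 + 1.54/410 + 12.5/0.289 = 53.34 d.
K_eq = L / Σ(b_i/K_i) = 22.63 / 53.34 = 0.4243 m/day.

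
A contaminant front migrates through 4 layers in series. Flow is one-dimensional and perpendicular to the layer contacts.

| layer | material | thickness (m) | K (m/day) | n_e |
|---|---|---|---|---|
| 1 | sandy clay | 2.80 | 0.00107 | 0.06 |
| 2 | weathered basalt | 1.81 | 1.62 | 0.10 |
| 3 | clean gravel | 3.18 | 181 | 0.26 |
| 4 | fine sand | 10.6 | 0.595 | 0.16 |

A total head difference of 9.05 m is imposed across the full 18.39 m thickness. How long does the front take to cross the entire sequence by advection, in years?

2.29

With flow normal to the layers, continuity requires the same specific discharge q through every layer.
Σ(b_i/K_i) = 2.80/0.00107 + 1.81/1.62 + 3.18/181 + 10.6/0.595 = 2636 d.
q = Δh / Σ(b_i/K_i) = 9.05 / 2636 = 0.003434 m/day.
In each layer the seepage velocity is v_i = q/n_i, so the layer transit time is t_i = b_i·n_i / q:
  layer 1 (sandy clay): t_1 = 2.80 × 0.06 / 0.003434 = 48.93 d
  layer 2 (weathered basalt): t_2 = 1.81 × 0.10 / 0.003434 = 52.72 d
  layer 3 (clean gravel): t_3 = 3.18 × 0.26 / 0.003434 = 240.8 d
  layer 4 (fine sand): t_4 = 10.6 × 0.16 / 0.003434 = 494.0 d
Total t = Σ t_i = 836.4 days = 2.290 years.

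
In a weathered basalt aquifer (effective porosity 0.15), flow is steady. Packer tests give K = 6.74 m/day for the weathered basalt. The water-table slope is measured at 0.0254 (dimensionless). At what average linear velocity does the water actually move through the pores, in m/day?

1.14

Hydraulic gradient i = 0.0254.
Darcy flux q = K · i = 6.740 × 0.02540 = 0.1712 m/day.
Seepage velocity v = q / n_e = 0.1712 / 0.15 = 1.141 m/day.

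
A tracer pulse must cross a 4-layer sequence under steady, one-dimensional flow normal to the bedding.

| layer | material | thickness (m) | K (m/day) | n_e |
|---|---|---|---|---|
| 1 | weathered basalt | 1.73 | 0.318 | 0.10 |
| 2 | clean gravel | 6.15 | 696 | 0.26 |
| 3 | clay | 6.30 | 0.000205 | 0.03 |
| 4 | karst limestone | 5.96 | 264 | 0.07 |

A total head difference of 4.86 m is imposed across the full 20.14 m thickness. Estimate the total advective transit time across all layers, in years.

With flow normal to the layers, continuity requires the same specific discharge q through every layer.
Σ(b_i/K_i) = 1.73/0.318 + 6.15/696 + 6.30/0.000205 + 5.96/264 = 30737 d.
q = Δh / Σ(b_i/K_i) = 4.86 / 30737 = 0.0001581 m/day.
In each layer the seepage velocity is v_i = q/n_i, so the layer transit time is t_i = b_i·n_i / q:
  layer 1 (weathered basalt): t_1 = 1.73 × 0.10 / 0.0001581 = 1094 d
  layer 2 (clean gravel): t_2 = 6.15 × 0.26 / 0.0001581 = 10113 d
  layer 3 (clay): t_3 = 6.30 × 0.03 / 0.0001581 = 1195 d
  layer 4 (karst limestone): t_4 = 5.96 × 0.07 / 0.0001581 = 2639 d
Total t = Σ t_i = 15041 days = 41.18 years.

41.2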